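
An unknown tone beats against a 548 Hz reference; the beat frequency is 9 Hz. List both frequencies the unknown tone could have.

|f − 548| = 9, so f = 548 ± 9.

539 Hz or 557 Hz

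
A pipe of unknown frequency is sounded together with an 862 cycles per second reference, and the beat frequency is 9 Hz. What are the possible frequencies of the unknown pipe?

853 Hz or 871 Hz

|f − 862| = 9, so f = 862 ± 9.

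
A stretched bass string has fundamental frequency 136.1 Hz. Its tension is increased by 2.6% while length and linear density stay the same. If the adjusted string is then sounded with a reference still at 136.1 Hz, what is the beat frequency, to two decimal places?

For a string, f ∝ √T, so the new frequency is 136.1·√1.026 = 137.8579 Hz.
f_beat = |137.8579 − 136.1| = 1.76 Hz.

1.76 Hz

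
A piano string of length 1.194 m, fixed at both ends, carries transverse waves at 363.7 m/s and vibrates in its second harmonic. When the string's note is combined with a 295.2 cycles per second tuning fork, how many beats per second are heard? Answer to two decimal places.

9.41 Hz

For a string fixed at both ends, f_n = n·v/(2L) = 2·363.7/(2·1.194) = 304.6064 Hz.
f_beat = |304.6064 − 295.2| = 9.41 Hz.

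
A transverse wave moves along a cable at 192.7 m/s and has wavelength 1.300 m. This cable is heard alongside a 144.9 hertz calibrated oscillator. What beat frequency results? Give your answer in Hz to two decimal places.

3.33 Hz

Source frequency f = v/λ = 192.7/1.300 = 148.2308 Hz.
f_beat = |148.2308 − 144.9| = 3.33 Hz.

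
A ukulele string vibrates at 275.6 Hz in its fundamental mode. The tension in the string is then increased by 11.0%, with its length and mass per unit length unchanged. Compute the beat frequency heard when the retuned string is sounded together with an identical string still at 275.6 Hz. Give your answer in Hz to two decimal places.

14.76 Hz

For a string, f ∝ √T, so the new frequency is 275.6·√1.110 = 290.3626 Hz.
f_beat = |290.3626 − 275.6| = 14.76 Hz.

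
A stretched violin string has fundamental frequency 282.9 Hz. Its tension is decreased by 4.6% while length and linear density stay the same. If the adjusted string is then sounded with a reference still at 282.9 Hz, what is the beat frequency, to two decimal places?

For a string, f ∝ √T, so the new frequency is 282.9·√0.954 = 276.3167 Hz.
f_beat = |276.3167 − 282.9| = 6.58 Hz.

6.58 Hz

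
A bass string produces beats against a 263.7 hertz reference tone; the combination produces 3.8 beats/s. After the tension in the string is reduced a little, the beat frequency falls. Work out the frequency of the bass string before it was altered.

|f − 263.7| = 3.8, so the bass string was at either 259.9 Hz or 267.5 Hz.
Lower tension means lower frequency; the adjustment lowers the bass string's frequency.
The beat rate fell, so the adjustment moved the bass string toward 263.7 Hz — it must have started above the reference.

267.5 Hz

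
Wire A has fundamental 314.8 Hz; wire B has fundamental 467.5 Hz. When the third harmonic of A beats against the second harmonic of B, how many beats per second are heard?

Third harmonic of the first: 3·314.8 = 944.4 Hz.
Second harmonic of the second: 2·467.5 = 935.0 Hz.
f_beat = |944.4 − 935.0| = 9.4 Hz.

9.4 Hz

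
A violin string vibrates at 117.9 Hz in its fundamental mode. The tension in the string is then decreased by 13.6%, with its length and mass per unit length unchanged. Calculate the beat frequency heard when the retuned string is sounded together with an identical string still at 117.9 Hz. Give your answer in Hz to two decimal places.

8.31 Hz

For a string, f ∝ √T, so the new frequency is 117.9·√0.864 = 109.5899 Hz.
f_beat = |109.5899 − 117.9| = 8.31 Hz.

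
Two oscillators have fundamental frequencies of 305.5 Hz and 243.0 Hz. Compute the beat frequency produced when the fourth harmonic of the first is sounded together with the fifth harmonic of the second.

7.0 Hz

Fourth harmonic of the first: 4·305.5 = 1222.0 Hz.
Fifth harmonic of the second: 5·243.0 = 1215.0 Hz.
f_beat = |1222.0 − 1215.0| = 7.0 Hz.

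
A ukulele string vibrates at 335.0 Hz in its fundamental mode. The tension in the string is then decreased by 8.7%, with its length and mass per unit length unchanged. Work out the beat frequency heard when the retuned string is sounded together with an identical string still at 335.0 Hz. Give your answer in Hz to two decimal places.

For a string, f ∝ √T, so the new frequency is 335.0·√0.913 = 320.0960 Hz.
f_beat = |320.0960 − 335.0| = 14.90 Hz.

14.90 Hz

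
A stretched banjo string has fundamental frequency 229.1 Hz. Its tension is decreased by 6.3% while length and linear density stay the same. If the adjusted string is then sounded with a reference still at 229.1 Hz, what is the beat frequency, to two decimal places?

7.33 Hz

For a string, f ∝ √T, so the new frequency is 229.1·√0.937 = 221.7660 Hz.
f_beat = |221.7660 − 229.1| = 7.33 Hz.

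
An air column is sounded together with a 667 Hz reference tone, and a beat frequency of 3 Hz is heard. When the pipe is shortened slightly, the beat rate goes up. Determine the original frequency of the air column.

670 Hz

|f − 667| = 3, so the air column was at either 664 Hz or 670 Hz.
A shorter pipe has a higher fundamental; the adjustment raises the air column's frequency.
The beat rate rose, so the adjustment moved the air column further from 667 Hz — it was already above the reference.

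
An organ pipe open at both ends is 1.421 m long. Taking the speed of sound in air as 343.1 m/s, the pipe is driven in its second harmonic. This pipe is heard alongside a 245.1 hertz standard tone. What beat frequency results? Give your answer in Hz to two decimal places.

Open pipe: f_n = n·v/(2L) = 2·343.1/(2·1.421) = 241.4497 Hz.
f_beat = |241.4497 − 245.1| = 3.65 Hz.

3.65 Hz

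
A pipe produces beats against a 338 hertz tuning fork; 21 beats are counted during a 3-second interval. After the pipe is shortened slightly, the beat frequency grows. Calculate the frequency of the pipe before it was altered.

345 Hz

Beat frequency = 21/3 = 7 Hz.
|f − 338| = 7, so the pipe was at either 331 Hz or 345 Hz.
A shorter pipe has a higher fundamental; the adjustment raises the pipe's frequency.
The beat rate rose, so the adjustment moved the pipe further from 338 Hz — it was already above the reference.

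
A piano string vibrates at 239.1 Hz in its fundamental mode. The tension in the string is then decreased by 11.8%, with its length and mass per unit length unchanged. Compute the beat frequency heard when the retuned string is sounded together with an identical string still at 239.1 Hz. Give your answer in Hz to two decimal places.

For a string, f ∝ √T, so the new frequency is 239.1·√0.882 = 224.5504 Hz.
f_beat = |224.5504 − 239.1| = 14.55 Hz.

14.55 Hz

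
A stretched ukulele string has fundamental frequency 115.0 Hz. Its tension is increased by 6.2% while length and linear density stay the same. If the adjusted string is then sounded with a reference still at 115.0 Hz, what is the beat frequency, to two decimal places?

For a string, f ∝ √T, so the new frequency is 115.0·√1.062 = 118.5114 Hz.
f_beat = |118.5114 − 115.0| = 3.51 Hz.

3.51 Hz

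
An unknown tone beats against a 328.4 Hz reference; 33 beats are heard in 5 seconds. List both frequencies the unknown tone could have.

321.8 Hz or 335 Hz

Beat frequency = 33/5 = 6.6 Hz.
|f − 328.4| = 6.6, so f = 328.4 ± 6.6.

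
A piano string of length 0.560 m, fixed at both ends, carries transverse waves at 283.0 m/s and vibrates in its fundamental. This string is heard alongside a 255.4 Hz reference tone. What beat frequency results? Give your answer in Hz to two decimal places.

For a string fixed at both ends, f_n = n·v/(2L) = 1·283.0/(2·0.560) = 252.6786 Hz.
f_beat = |252.6786 − 255.4| = 2.72 Hz.

2.72 Hz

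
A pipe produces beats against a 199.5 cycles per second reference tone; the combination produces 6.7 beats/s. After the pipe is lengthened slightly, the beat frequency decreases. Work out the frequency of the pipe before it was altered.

206.2 Hz

|f − 199.5| = 6.7, so the pipe was at either 192.8 Hz or 206.2 Hz.
A longer pipe has a lower fundamental; the adjustment lowers the pipe's frequency.
The beat rate fell, so the adjustment moved the pipe toward 199.5 Hz — it must have started above the reference.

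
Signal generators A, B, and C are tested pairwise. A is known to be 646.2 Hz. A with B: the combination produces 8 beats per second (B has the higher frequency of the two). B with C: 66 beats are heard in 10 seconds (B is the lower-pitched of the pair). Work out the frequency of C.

660.8 Hz

B is above A, so f_B = 646.2 + 8 = 654.2 Hz.
B–C: Beat frequency = 66/10 = 6.6 Hz.
C is above B, so f_C = 654.2 + 6.6 = 660.8 Hz.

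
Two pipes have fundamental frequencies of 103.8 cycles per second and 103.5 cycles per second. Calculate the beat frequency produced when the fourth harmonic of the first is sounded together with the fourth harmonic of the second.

1.2 Hz

Fourth harmonic of the first: 4·103.8 = 415.2 Hz.
Fourth harmonic of the second: 4·103.5 = 414.0 Hz.
f_beat = |415.2 − 414.0| = 1.2 Hz.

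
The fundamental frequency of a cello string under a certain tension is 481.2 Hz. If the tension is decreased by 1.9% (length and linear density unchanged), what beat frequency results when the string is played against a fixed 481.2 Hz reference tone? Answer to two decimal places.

For a string, f ∝ √T, so the new frequency is 481.2·√0.981 = 476.6067 Hz.
f_beat = |476.6067 − 481.2| = 4.59 Hz.

4.59 Hz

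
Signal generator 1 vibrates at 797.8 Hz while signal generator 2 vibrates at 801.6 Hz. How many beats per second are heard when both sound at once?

3.8 Hz

Beats arise from superposition of two nearby frequencies; the beat rate is |f₁ − f₂|.
|797.8 − 801.6| = 3.8 Hz.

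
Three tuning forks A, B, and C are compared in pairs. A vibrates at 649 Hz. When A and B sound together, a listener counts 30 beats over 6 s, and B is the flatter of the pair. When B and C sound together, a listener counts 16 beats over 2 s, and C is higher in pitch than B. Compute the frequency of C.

A–B: Beat frequency = 30/6 = 5 Hz.
B is below A, so f_B = 649 − 5 = 644 Hz.
B–C: Beat frequency = 16/2 = 8 Hz.
C is above B, so f_C = 644 + 8 = 652 Hz.

652 Hz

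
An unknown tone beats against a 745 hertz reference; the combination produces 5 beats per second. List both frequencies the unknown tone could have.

|f − 745| = 5, so f = 745 ± 5.

740 Hz or 750 Hz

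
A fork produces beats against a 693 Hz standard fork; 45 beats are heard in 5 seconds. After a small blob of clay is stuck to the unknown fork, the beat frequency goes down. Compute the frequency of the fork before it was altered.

Beat frequency = 45/5 = 9 Hz.
|f − 693| = 9, so the fork was at either 684 Hz or 702 Hz.
Adding mass to a fork lowers its frequency; the adjustment lowers the fork's frequency.
The beat rate fell, so the adjustment moved the fork toward 693 Hz — it must have started above the reference.

702 Hz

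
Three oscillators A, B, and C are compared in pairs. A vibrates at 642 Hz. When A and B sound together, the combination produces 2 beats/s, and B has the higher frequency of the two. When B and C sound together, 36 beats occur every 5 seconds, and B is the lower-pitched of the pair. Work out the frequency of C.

651.2 Hz

B is above A, so f_B = 642 + 2 = 644 Hz.
B–C: Beat frequency = 36/5 = 7.2 Hz.
C is above B, so f_C = 644 + 7.2 = 651.2 Hz.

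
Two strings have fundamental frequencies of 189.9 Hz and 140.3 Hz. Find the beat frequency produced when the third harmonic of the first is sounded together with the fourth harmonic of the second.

Third harmonic of the first: 3·189.9 = 569.7 Hz.
Fourth harmonic of the second: 4·140.3 = 561.2 Hz.
f_beat = |569.7 − 561.2| = 8.5 Hz.

8.5 Hz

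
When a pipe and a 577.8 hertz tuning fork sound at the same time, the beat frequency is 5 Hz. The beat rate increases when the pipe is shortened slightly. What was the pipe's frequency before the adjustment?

582.8 Hz

|f − 577.8| = 5, so the pipe was at either 572.8 Hz or 582.8 Hz.
A shorter pipe has a higher fundamental; the adjustment raises the pipe's frequency.
The beat rate rose, so the adjustment moved the pipe further from 577.8 Hz — it was already above the reference.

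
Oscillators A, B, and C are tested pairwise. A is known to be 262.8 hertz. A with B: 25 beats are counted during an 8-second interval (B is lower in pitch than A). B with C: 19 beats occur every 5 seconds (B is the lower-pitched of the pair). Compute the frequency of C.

263.475 Hz

A–B: Beat frequency = 25/8 = 3.125 Hz.
B is below A, so f_B = 262.8 − 3.125 = 259.675 Hz.
B–C: Beat frequency = 19/5 = 3.8 Hz.
C is above B, so f_C = 259.675 + 3.8 = 263.475 Hz.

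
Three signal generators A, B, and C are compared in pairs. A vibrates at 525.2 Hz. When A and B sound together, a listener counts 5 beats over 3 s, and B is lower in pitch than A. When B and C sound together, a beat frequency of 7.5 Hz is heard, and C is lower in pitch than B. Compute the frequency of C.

516.0333 Hz

A–B: Beat frequency = 5/3 = 1.6667 Hz.
B is below A, so f_B = 525.2 − 1.6667 = 523.5333 Hz.
C is below B, so f_C = 523.5333 − 7.5 = 516.0333 Hz.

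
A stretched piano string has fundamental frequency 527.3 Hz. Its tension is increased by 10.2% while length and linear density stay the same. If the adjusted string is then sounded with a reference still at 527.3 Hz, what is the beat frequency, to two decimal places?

For a string, f ∝ √T, so the new frequency is 527.3·√1.102 = 553.5394 Hz.
f_beat = |553.5394 − 527.3| = 26.24 Hz.

26.24 Hz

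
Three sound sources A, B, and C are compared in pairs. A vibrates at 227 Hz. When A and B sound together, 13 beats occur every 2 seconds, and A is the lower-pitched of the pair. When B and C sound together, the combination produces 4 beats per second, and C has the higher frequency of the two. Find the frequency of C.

237.5 Hz

A–B: Beat frequency = 13/2 = 6.5 Hz.
B is above A, so f_B = 227 + 6.5 = 233.5 Hz.
C is above B, so f_C = 233.5 + 4 = 237.5 Hz.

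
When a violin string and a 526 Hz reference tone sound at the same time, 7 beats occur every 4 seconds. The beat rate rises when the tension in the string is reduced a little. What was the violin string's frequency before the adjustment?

Beat frequency = 7/4 = 1.75 Hz.
|f − 526| = 1.75, so the violin string was at either 524.25 Hz or 527.75 Hz.
Lower tension means lower frequency; the adjustment lowers the violin string's frequency.
The beat rate rose, so the adjustment moved the violin string further from 526 Hz — it was already below the reference.

524.25 Hz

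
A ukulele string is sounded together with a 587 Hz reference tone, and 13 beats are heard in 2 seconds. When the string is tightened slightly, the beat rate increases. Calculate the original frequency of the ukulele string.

593.5 Hz

Beat frequency = 13/2 = 6.5 Hz.
|f − 587| = 6.5, so the ukulele string was at either 580.5 Hz or 593.5 Hz.
Increasing tension raises a string's frequency; the adjustment raises the ukulele string's frequency.
The beat rate rose, so the adjustment moved the ukulele string further from 587 Hz — it was already above the reference.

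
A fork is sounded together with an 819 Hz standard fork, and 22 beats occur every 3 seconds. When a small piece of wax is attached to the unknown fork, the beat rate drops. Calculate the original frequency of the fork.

Beat frequency = 22/3 = 7.3333 Hz.
|f − 819| = 7.3333, so the fork was at either 811.6667 Hz or 826.3333 Hz.
Loading a fork with wax lowers its frequency; the adjustment lowers the fork's frequency.
The beat rate fell, so the adjustment moved the fork toward 819 Hz — it must have started above the reference.

826.3333 Hz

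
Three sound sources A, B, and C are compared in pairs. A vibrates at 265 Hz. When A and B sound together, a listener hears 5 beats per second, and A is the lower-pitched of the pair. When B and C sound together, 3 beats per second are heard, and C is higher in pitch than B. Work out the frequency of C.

B is above A, so f_B = 265 + 5 = 270 Hz.
C is above B, so f_C = 270 + 3 = 273 Hz.

273 Hz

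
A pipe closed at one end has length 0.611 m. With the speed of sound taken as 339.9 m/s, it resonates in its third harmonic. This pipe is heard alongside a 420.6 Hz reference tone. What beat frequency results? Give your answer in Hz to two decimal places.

3.37 Hz

Closed pipe (odd harmonics): f_n = n·v/(4L) = 3·339.9/(4·0.611) = 417.2259 Hz.
f_beat = |417.2259 − 420.6| = 3.37 Hz.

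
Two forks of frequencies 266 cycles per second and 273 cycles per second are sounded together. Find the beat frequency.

7 Hz

f_beat = |f₁ − f₂|.
|266 − 273| = 7 Hz.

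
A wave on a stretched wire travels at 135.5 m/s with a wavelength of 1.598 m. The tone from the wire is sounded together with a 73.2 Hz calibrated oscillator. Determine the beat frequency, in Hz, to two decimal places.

11.59 Hz

Source frequency f = v/λ = 135.5/1.598 = 84.7935 Hz.
f_beat = |84.7935 − 73.2| = 11.59 Hz.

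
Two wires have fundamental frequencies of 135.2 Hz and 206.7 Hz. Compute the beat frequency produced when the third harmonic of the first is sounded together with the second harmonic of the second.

7.8 Hz

Third harmonic of the first: 3·135.2 = 405.6 Hz.
Second harmonic of the second: 2·206.7 = 413.4 Hz.
f_beat = |405.6 − 413.4| = 7.8 Hz.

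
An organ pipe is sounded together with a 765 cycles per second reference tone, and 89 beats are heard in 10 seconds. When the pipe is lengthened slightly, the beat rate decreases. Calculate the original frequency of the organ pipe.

Beat frequency = 89/10 = 8.9 Hz.
|f − 765| = 8.9, so the organ pipe was at either 756.1 Hz or 773.9 Hz.
A longer pipe has a lower fundamental; the adjustment lowers the organ pipe's frequency.
The beat rate fell, so the adjustment moved the organ pipe toward 765 Hz — it must have started above the reference.

773.9 Hz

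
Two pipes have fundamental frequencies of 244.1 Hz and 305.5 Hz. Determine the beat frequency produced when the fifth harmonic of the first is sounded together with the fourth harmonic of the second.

Fifth harmonic of the first: 5·244.1 = 1220.5 Hz.
Fourth harmonic of the second: 4·305.5 = 1222.0 Hz.
f_beat = |1220.5 − 1222.0| = 1.5 Hz.

1.5 Hz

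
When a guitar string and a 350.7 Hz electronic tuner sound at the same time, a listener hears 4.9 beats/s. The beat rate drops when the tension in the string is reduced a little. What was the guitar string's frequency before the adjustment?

|f − 350.7| = 4.9, so the guitar string was at either 345.8 Hz or 355.6 Hz.
Lower tension means lower frequency; the adjustment lowers the guitar string's frequency.
The beat rate fell, so the adjustment moved the guitar string toward 350.7 Hz — it must have started above the reference.

355.6 Hz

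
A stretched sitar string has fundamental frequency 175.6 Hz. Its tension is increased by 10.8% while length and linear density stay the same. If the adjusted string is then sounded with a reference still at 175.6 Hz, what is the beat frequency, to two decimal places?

9.24 Hz

For a string, f ∝ √T, so the new frequency is 175.6·√1.108 = 184.8393 Hz.
f_beat = |184.8393 − 175.6| = 9.24 Hz.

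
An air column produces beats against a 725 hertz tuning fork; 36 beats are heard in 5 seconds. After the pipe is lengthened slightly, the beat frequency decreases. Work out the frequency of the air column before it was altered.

732.2 Hz

Beat frequency = 36/5 = 7.2 Hz.
|f − 725| = 7.2, so the air column was at either 717.8 Hz or 732.2 Hz.
A longer pipe has a lower fundamental; the adjustment lowers the air column's frequency.
The beat rate fell, so the adjustment moved the air column toward 725 Hz — it must have started above the reference.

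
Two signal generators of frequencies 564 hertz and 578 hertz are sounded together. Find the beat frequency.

The beat frequency equals the magnitude of the frequency difference.
|564 − 578| = 14 Hz.

14 Hz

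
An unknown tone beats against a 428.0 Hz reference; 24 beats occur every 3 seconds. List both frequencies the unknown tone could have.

420 Hz or 436 Hz

Beat frequency = 24/3 = 8 Hz.
|f − 428.0| = 8, so f = 428.0 ± 8.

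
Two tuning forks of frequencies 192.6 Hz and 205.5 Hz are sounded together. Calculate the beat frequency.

f_beat = |f₁ − f₂|.
|192.6 − 205.5| = 12.9 Hz.

12.9 Hz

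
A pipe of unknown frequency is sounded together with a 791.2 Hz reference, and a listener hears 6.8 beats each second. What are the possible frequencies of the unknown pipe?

784.4 Hz or 798 Hz

|f − 791.2| = 6.8, so f = 791.2 ± 6.8.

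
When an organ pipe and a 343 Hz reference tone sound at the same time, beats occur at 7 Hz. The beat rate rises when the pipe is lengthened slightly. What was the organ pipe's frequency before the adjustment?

|f − 343| = 7, so the organ pipe was at either 336 Hz or 350 Hz.
A longer pipe has a lower fundamental; the adjustment lowers the organ pipe's frequency.
The beat rate rose, so the adjustment moved the organ pipe further from 343 Hz — it was already below the reference.

336 Hz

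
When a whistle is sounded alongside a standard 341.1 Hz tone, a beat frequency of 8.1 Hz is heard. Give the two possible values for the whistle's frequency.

|f − 341.1| = 8.1, so f = 341.1 ± 8.1.

333 Hz or 349.2 Hz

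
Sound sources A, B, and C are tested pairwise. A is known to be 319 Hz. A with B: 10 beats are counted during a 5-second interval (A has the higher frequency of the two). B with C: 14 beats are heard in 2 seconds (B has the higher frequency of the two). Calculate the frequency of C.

A–B: Beat frequency = 10/5 = 2 Hz.
B is below A, so f_B = 319 − 2 = 317 Hz.
B–C: Beat frequency = 14/2 = 7 Hz.
C is below B, so f_C = 317 − 7 = 310 Hz.

310 Hz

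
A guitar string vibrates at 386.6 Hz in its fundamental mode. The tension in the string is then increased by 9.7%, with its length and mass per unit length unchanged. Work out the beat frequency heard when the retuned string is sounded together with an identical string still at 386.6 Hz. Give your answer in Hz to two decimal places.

18.32 Hz

For a string, f ∝ √T, so the new frequency is 386.6·√1.097 = 404.9162 Hz.
f_beat = |404.9162 − 386.6| = 18.32 Hz.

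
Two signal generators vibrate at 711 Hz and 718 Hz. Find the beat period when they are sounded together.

0.143 s

f_beat = |711 − 718| = 7 Hz.
Beat period T = 1 / f_beat = 1 / 7 s.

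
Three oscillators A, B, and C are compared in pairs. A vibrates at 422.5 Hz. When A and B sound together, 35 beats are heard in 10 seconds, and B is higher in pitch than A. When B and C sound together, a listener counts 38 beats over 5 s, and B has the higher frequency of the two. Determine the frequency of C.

A–B: Beat frequency = 35/10 = 3.5 Hz.
B is above A, so f_B = 422.5 + 3.5 = 426 Hz.
B–C: Beat frequency = 38/5 = 7.6 Hz.
C is below B, so f_C = 426 − 7.6 = 418.4 Hz.

418.4 Hz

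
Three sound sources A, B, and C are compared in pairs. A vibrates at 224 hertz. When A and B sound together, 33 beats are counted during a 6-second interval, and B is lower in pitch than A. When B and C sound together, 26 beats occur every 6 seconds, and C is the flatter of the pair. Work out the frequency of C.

214.1667 Hz

A–B: Beat frequency = 33/6 = 5.5 Hz.
B is below A, so f_B = 224 − 5.5 = 218.5 Hz.
B–C: Beat frequency = 26/6 = 4.3333 Hz.
C is below B, so f_C = 218.5 − 4.3333 = 214.1667 Hz.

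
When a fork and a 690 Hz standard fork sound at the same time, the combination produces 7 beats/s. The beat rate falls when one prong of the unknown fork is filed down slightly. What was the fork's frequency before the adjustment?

683 Hz

|f − 690| = 7, so the fork was at either 683 Hz or 697 Hz.
Filing a prong removes mass and raises the fork's frequency; the adjustment raises the fork's frequency.
The beat rate fell, so the adjustment moved the fork toward 690 Hz — it must have started below the reference.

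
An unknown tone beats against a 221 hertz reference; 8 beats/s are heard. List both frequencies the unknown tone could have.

213 Hz or 229 Hz

|f − 221| = 8, so f = 221 ± 8.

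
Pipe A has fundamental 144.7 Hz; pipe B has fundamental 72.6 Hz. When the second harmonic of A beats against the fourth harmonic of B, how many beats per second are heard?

1.0 Hz

Second harmonic of the first: 2·144.7 = 289.4 Hz.
Fourth harmonic of the second: 4·72.6 = 290.4 Hz.
f_beat = |289.4 − 290.4| = 1.0 Hz.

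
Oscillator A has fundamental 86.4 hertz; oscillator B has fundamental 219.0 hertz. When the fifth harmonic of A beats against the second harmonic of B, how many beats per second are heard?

6.0 Hz

Fifth harmonic of the first: 5·86.4 = 432.0 Hz.
Second harmonic of the second: 2·219.0 = 438.0 Hz.
f_beat = |432.0 − 438.0| = 6.0 Hz.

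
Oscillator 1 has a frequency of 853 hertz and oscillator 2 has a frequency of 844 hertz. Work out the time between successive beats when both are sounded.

0.111 s

f_beat = |853 − 844| = 9 Hz.
Beat period T = 1 / f_beat = 1 / 9 s.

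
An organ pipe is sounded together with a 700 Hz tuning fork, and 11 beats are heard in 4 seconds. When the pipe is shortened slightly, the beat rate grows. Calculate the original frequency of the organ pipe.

702.75 Hz

Beat frequency = 11/4 = 2.75 Hz.
|f − 700| = 2.75, so the organ pipe was at either 697.25 Hz or 702.75 Hz.
A shorter pipe has a higher fundamental; the adjustment raises the organ pipe's frequency.
The beat rate rose, so the adjustment moved the organ pipe further from 700 Hz — it was already above the reference.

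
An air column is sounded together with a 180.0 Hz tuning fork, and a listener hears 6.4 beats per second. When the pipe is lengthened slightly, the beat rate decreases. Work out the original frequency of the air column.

186.4 Hz

|f − 180.0| = 6.4, so the air column was at either 173.6 Hz or 186.4 Hz.
A longer pipe has a lower fundamental; the adjustment lowers the air column's frequency.
The beat rate fell, so the adjustment moved the air column toward 180.0 Hz — it must have started above the reference.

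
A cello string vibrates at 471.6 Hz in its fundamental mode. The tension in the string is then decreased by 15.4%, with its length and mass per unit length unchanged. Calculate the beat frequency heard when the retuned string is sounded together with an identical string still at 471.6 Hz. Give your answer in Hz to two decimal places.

For a string, f ∝ √T, so the new frequency is 471.6·√0.846 = 433.7695 Hz.
f_beat = |433.7695 − 471.6| = 37.83 Hz.

37.83 Hz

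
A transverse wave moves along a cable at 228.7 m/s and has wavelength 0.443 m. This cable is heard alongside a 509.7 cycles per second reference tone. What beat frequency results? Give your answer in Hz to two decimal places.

6.55 Hz

Source frequency f = v/λ = 228.7/0.443 = 516.2528 Hz.
f_beat = |516.2528 − 509.7| = 6.55 Hz.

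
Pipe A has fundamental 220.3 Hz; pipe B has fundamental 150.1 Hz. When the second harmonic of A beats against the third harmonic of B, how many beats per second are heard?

Second harmonic of the first: 2·220.3 = 440.6 Hz.
Third harmonic of the second: 3·150.1 = 450.3 Hz.
f_beat = |440.6 − 450.3| = 9.7 Hz.

9.7 Hz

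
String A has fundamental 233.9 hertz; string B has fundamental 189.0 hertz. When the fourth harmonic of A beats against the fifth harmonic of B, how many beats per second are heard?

9.4 Hz

Fourth harmonic of the first: 4·233.9 = 935.6 Hz.
Fifth harmonic of the second: 5·189.0 = 945.0 Hz.
f_beat = |935.6 − 945.0| = 9.4 Hz.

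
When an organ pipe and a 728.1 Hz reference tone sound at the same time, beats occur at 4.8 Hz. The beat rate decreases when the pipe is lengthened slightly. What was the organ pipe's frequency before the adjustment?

732.9 Hz

|f − 728.1| = 4.8, so the organ pipe was at either 723.3 Hz or 732.9 Hz.
A longer pipe has a lower fundamental; the adjustment lowers the organ pipe's frequency.
The beat rate fell, so the adjustment moved the organ pipe toward 728.1 Hz — it must have started above the reference.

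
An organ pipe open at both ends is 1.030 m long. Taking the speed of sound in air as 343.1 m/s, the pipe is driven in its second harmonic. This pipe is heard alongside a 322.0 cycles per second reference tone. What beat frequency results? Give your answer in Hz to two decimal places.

11.11 Hz

Open pipe: f_n = n·v/(2L) = 2·343.1/(2·1.030) = 333.1068 Hz.
f_beat = |333.1068 − 322.0| = 11.11 Hz.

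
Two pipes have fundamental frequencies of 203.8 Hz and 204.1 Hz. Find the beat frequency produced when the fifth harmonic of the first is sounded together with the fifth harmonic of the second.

Fifth harmonic of the first: 5·203.8 = 1019.0 Hz.
Fifth harmonic of the second: 5·204.1 = 1020.5 Hz.
f_beat = |1019.0 − 1020.5| = 1.5 Hz.

1.5 Hz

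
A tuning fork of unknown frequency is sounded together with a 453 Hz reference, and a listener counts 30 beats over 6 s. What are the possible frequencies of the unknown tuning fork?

448 Hz or 458 Hz

Beat frequency = 30/6 = 5 Hz.
|f − 453| = 5, so f = 453 ± 5.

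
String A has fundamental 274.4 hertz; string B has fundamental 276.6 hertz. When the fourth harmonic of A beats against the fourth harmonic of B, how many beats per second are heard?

8.8 Hz

Fourth harmonic of the first: 4·274.4 = 1097.6 Hz.
Fourth harmonic of the second: 4·276.6 = 1106.4 Hz.
f_beat = |1097.6 − 1106.4| = 8.8 Hz.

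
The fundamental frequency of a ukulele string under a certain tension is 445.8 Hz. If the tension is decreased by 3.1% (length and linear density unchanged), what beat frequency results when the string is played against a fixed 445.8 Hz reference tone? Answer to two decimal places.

For a string, f ∝ √T, so the new frequency is 445.8·√0.969 = 438.8357 Hz.
f_beat = |438.8357 − 445.8| = 6.96 Hz.

6.96 Hz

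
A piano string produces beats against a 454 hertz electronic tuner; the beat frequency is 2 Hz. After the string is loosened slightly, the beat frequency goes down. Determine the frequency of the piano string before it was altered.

|f − 454| = 2, so the piano string was at either 452 Hz or 456 Hz.
Reducing tension lowers a string's frequency; the adjustment lowers the piano string's frequency.
The beat rate fell, so the adjustment moved the piano string toward 454 Hz — it must have started above the reference.

456 Hz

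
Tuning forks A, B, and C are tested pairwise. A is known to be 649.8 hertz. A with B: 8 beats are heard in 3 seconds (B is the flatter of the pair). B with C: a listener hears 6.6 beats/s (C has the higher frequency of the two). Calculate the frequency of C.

653.7333 Hz

A–B: Beat frequency = 8/3 = 2.6667 Hz.
B is below A, so f_B = 649.8 − 2.6667 = 647.1333 Hz.
C is above B, so f_C = 647.1333 + 6.6 = 653.7333 Hz.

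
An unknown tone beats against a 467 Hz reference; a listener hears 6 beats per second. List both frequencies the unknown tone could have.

|f − 467| = 6, so f = 467 ± 6.

461 Hz or 473 Hz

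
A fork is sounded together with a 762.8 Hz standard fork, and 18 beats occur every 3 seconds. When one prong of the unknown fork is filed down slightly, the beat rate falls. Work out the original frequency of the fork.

Beat frequency = 18/3 = 6 Hz.
|f − 762.8| = 6, so the fork was at either 756.8 Hz or 768.8 Hz.
Filing a prong removes mass and raises the fork's frequency; the adjustment raises the fork's frequency.
The beat rate fell, so the adjustment moved the fork toward 762.8 Hz — it must have started below the reference.

756.8 Hz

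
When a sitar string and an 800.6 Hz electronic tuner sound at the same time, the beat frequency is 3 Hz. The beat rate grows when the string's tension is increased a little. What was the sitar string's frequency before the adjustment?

803.6 Hz

|f − 800.6| = 3, so the sitar string was at either 797.6 Hz or 803.6 Hz.
Higher tension means higher frequency; the adjustment raises the sitar string's frequency.
The beat rate rose, so the adjustment moved the sitar string further from 800.6 Hz — it was already above the reference.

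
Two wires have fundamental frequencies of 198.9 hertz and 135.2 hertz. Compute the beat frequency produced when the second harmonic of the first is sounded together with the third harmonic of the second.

Second harmonic of the first: 2·198.9 = 397.8 Hz.
Third harmonic of the second: 3·135.2 = 405.6 Hz.
f_beat = |397.8 − 405.6| = 7.8 Hz.

7.8 Hz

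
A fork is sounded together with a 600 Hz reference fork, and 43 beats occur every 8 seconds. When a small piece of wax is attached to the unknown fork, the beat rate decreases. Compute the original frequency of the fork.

605.375 Hz

Beat frequency = 43/8 = 5.375 Hz.
|f − 600| = 5.375, so the fork was at either 594.625 Hz or 605.375 Hz.
Loading a fork with wax lowers its frequency; the adjustment lowers the fork's frequency.
The beat rate fell, so the adjustment moved the fork toward 600 Hz — it must have started above the reference.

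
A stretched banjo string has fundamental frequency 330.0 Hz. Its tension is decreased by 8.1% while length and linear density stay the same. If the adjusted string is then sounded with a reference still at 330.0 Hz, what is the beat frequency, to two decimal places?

For a string, f ∝ √T, so the new frequency is 330.0·√0.919 = 316.3528 Hz.
f_beat = |316.3528 − 330.0| = 13.65 Hz.

13.65 Hz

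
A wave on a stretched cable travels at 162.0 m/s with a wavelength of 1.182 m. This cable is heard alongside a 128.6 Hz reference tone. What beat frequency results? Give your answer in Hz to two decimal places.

Source frequency f = v/λ = 162.0/1.182 = 137.0558 Hz.
f_beat = |137.0558 − 128.6| = 8.46 Hz.

8.46 Hz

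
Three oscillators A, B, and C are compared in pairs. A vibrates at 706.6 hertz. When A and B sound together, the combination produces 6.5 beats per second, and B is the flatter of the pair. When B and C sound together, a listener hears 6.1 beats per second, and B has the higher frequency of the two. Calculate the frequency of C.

B is below A, so f_B = 706.6 − 6.5 = 700.1 Hz.
C is below B, so f_C = 700.1 − 6.1 = 694 Hz.

694 Hz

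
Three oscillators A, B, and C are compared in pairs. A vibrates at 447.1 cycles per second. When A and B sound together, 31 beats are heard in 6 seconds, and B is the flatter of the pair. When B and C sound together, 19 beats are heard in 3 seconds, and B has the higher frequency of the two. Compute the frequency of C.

A–B: Beat frequency = 31/6 = 5.1667 Hz.
B is below A, so f_B = 447.1 − 5.1667 = 441.9333 Hz.
B–C: Beat frequency = 19/3 = 6.3333 Hz.
C is below B, so f_C = 441.9333 − 6.3333 = 435.6 Hz.

435.6 Hz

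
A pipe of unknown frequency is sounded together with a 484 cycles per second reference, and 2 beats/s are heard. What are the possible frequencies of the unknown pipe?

482 Hz or 486 Hz

|f − 484| = 2, so f = 484 ± 2.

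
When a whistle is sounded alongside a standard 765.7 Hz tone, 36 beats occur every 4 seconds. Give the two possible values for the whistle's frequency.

Beat frequency = 36/4 = 9 Hz.
|f − 765.7| = 9, so f = 765.7 ± 9.

756.7 Hz or 774.7 Hz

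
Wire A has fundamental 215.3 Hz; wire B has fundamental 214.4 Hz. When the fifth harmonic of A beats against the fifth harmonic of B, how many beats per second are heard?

Fifth harmonic of the first: 5·215.3 = 1076.5 Hz.
Fifth harmonic of the second: 5·214.4 = 1072.0 Hz.
f_beat = |1076.5 − 1072.0| = 4.5 Hz.

4.5 Hz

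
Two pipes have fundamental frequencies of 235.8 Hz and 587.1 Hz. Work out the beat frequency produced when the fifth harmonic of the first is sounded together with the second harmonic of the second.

4.8 Hz

Fifth harmonic of the first: 5·235.8 = 1179.0 Hz.
Second harmonic of the second: 2·587.1 = 1174.2 Hz.
f_beat = |1179.0 − 1174.2| = 4.8 Hz.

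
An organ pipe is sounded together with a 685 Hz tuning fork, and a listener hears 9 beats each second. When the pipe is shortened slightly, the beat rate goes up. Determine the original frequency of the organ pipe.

694 Hz

|f − 685| = 9, so the organ pipe was at either 676 Hz or 694 Hz.
A shorter pipe has a higher fundamental; the adjustment raises the organ pipe's frequency.
The beat rate rose, so the adjustment moved the organ pipe further from 685 Hz — it was already above the reference.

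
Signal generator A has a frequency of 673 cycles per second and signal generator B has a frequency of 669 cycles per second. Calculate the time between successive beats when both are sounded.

f_beat = |673 − 669| = 4 Hz.
Beat period T = 1 / f_beat = 1 / 4 s.

0.250 s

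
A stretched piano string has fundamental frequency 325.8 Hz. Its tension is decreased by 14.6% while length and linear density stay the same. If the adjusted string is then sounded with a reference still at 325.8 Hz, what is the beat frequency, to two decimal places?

For a string, f ∝ √T, so the new frequency is 325.8·√0.854 = 301.0787 Hz.
f_beat = |301.0787 − 325.8| = 24.72 Hz.

24.72 Hz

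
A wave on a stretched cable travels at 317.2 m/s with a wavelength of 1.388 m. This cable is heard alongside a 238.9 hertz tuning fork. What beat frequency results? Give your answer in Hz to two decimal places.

10.37 Hz

Source frequency f = v/λ = 317.2/1.388 = 228.5303 Hz.
f_beat = |228.5303 − 238.9| = 10.37 Hz.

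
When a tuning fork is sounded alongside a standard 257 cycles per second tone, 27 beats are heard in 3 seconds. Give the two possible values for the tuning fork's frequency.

248 Hz or 266 Hz

Beat frequency = 27/3 = 9 Hz.
|f − 257| = 9, so f = 257 ± 9.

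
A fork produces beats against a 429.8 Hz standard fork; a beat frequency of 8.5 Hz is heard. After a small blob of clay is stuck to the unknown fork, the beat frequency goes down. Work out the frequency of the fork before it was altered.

|f − 429.8| = 8.5, so the fork was at either 421.3 Hz or 438.3 Hz.
Adding mass to a fork lowers its frequency; the adjustment lowers the fork's frequency.
The beat rate fell, so the adjustment moved the fork toward 429.8 Hz — it must have started above the reference.

438.3 Hz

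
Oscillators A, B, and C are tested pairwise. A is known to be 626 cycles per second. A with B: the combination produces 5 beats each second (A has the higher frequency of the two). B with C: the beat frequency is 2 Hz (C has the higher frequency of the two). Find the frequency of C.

B is below A, so f_B = 626 − 5 = 621 Hz.
C is above B, so f_C = 621 + 2 = 623 Hz.

623 Hz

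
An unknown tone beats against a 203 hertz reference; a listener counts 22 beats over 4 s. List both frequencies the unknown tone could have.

197.5 Hz or 208.5 Hz

Beat frequency = 22/4 = 5.5 Hz.
|f − 203| = 5.5, so f = 203 ± 5.5.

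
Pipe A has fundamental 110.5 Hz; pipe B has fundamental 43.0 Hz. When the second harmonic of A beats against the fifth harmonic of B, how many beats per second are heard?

6.0 Hz

Second harmonic of the first: 2·110.5 = 221.0 Hz.
Fifth harmonic of the second: 5·43.0 = 215.0 Hz.
f_beat = |221.0 − 215.0| = 6.0 Hz.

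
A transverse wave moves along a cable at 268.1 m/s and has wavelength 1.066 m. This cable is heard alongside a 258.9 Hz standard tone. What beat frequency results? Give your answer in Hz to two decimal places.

Source frequency f = v/λ = 268.1/1.066 = 251.5009 Hz.
f_beat = |251.5009 − 258.9| = 7.40 Hz.

7.40 Hz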